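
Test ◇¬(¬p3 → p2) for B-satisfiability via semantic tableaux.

1. ◇¬(¬p3 → p2), w0
2. ¬(¬p3 → p2), w1
3. ¬p3, w1
4. ¬p2, w1
Accessibility: w0Rw0, w0Rw1, w1Rw0, w1Rw1

Yes, satisfiable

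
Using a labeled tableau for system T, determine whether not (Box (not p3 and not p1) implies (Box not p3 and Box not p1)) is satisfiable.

1. not (Box (not p3 and not p1) implies (Box not p3 and Box not p1)), w0
2. Box (not p3 and not p1), w0
3. not (Box not p3 and Box not p1), w0
4. not p3 and not p1, w0
5. not p3, w0
6. not p1, w0
7. not Box not p1, w0
8. p1, w1
9. not p3 and not p1, w1
10. not p3, w1
11. not p1, w1
Accessibility: w0Rw0, w0Rw1, w1Rw1
Branch closes: p1 and not p1 both at w1.
(One branch shown.) All branches close.

Unsatisfiable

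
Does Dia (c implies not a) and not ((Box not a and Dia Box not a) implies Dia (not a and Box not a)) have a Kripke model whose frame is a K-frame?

Unsatisfiable

1. Dia (c implies not a) and not ((Box not a and Dia Box not a) implies Dia (not a and Box not a)), 0
2. Dia (c implies not a), 0
3. not ((Box not a and Dia Box not a) implies Dia (not a and Box not a)), 0
4. Box not a and Dia Box not a, 0
5. not Dia (not a and Box not a), 0
6. Box not a, 0
7. Dia Box not a, 0
8. c implies not a, 1
9. not (not a and Box not a), 1
10. not a, 1
11. not Box not a, 1
12. Box not a, 2
13. not (not a and Box not a), 2
14. not a, 2
15. not Box not a, 2
16. a, 3
17. a, 4
18. not a, 4
Accessibility: 0R1, 0R2, 1R3, 2R4
Branch closes: a and not a both at 4.
(One branch shown.) All branches close.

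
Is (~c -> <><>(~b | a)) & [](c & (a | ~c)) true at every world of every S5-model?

Tableau for the negation ~((~c -> <><>(~b | a)) & [](c & (a | ~c))):
1. ~((~c -> <><>(~b | a)) & [](c & (a | ~c))), 0
2. ~[](c & (a | ~c)), 0   [~&-rule on 1 (branches; this branch)]
3. ~(c & (a | ~c)), 1   [~[]-rule on 2: fresh world 1, 0R1]
4. ~(a | ~c), 1   [~&-rule on 3 (branches; this branch)]
5. ~a, 1   [~|-rule on 4]
6. c, 1   [~|-rule on 4]
Accessibility: 0R0, 0R1, 1R0, 1R1
The negation has an open branch (countermodel exists).

No, not valid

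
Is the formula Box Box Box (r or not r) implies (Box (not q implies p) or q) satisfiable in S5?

1. Box Box Box (r or not r) implies (Box (not q implies p) or q), 0
2. Box (not q implies p) or q, 0
3. q, 0
Accessibility: 0R0

Satisfiable (open branch found)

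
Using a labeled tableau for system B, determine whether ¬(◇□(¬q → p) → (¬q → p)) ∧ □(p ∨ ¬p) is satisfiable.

Unsatisfiable (every branch closes)

1. ¬(◇□(¬q → p) → (¬q → p)) ∧ □(p ∨ ¬p), 0
2. ¬(◇□(¬q → p) → (¬q → p)), 0
3. □(p ∨ ¬p), 0
4. ◇□(¬q → p), 0
5. ¬(¬q → p), 0
6. ¬q, 0
7. ¬p, 0
8. p ∨ ¬p, 0
9. □(¬q → p), 1
10. p ∨ ¬p, 1
11. ¬q → p, 0
12. ¬q → p, 1
13. ¬p, 1
14. p, 0
Accessibility: 0R0, 0R1, 1R0, 1R1
Branch closes: p and ¬p both at 0.
Every branch closes; the branch above is one of them.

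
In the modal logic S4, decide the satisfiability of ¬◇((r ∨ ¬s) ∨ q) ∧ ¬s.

Unsatisfiable (every branch closes)

1. ¬◇((r ∨ ¬s) ∨ q) ∧ ¬s, 0
2. ¬◇((r ∨ ¬s) ∨ q), 0
3. ¬s, 0
4. ¬((r ∨ ¬s) ∨ q), 0
5. ¬(r ∨ ¬s), 0
6. ¬q, 0
7. ¬r, 0
8. s, 0
Accessibility: 0R0
Branch closes: s and ¬s both at 0.
Every branch closes; the branch above is one of them.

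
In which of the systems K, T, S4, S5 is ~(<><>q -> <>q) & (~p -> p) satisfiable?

K, T

T-tableau for the formula:
1. ~(<><>q -> <>q) & (~p -> p), u
2. ~(<><>q -> <>q), u
3. ~p -> p, u
4. <><>q, u
5. ~<>q, u
6. ~q, u
7. p, u
8. <>q, v
9. ~q, v
10. q, w
Accessibility: uRu, uRv, vRv, vRw, wRw
Complete open branch: satisfiable in T, hence also in K (this T-model is also a K-model).
S4-tableau for the formula:
1. ~(<><>q -> <>q) & (~p -> p), u
2. ~(<><>q -> <>q), u
3. ~p -> p, u
4. <><>q, u
5. ~<>q, u
6. ~q, u
7. p, u
8. <>q, v
9. ~q, v
10. q, w
11. ~q, w
Accessibility: uRu, uRv, uRw, vRv, vRw, wRw
Branch closes: q and ~q both at w.
Every branch closes (one shown): unsatisfiable in S4, hence also in S5 (every S5-frame is an S4-frame).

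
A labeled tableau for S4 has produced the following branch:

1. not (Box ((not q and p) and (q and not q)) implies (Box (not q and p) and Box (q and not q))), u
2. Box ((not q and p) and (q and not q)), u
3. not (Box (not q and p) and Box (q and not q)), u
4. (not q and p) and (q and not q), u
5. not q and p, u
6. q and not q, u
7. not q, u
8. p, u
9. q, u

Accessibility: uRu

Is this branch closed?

Closed

Both q and not q appear at u.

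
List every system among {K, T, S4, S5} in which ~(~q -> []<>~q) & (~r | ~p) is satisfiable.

S5-tableau for the formula:
1. ~(~q -> []<>~q) & (~r | ~p), u
2. ~(~q -> []<>~q), u
3. ~r | ~p, u
4. ~q, u
5. ~[]<>~q, u
6. ~p, u
7. ~<>~q, v
8. q, u
Accessibility: uRu, uRv, vRu, vRv
Branch closes: q and ~q both at u.
Every branch closes (one shown): unsatisfiable in S5.
S4-tableau for the formula:
1. ~(~q -> []<>~q) & (~r | ~p), u
2. ~(~q -> []<>~q), u
3. ~r | ~p, u
4. ~q, u
5. ~[]<>~q, u
6. ~p, u
7. ~<>~q, v
8. q, v
Accessibility: uRu, uRv, vRv
Complete open branch: satisfiable in S4, hence also in K, T (this S4-model is also a K-model and a T-model).

K, T, S4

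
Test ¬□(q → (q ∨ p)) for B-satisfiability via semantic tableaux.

1. ¬□(q → (q ∨ p)), u
2. ¬(q → (q ∨ p)), v
3. q, v
4. ¬(q ∨ p), v
5. ¬q, v
6. ¬p, v
Accessibility: uRu, uRv, vRu, vRv
Branch closes: q and ¬q both at v.
All branches of the tableau close; one closing branch shown above.

Unsatisfiable (every branch closes)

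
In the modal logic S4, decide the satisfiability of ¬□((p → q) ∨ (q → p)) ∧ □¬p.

1. ¬□((p → q) ∨ (q → p)) ∧ □¬p, 0
2. ¬□((p → q) ∨ (q → p)), 0
3. □¬p, 0
4. ¬p, 0
5. ¬((p → q) ∨ (q → p)), 1
6. ¬(p → q), 1
7. ¬(q → p), 1
8. p, 1
9. ¬q, 1
10. q, 1
11. ¬p, 1
Accessibility: 0R0, 0R1, 1R1
Branch closes: q and ¬q both at 1.
All branches of the tableau close; one closing branch shown above.

No, unsatisfiable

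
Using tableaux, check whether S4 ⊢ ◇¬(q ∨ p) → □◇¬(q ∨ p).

No, not valid

Tableau for the negation ¬(◇¬(q ∨ p) → □◇¬(q ∨ p)):
1. ¬(◇¬(q ∨ p) → □◇¬(q ∨ p)), w0
2. ◇¬(q ∨ p), w0   [¬→-rule on 1]
3. ¬□◇¬(q ∨ p), w0   [¬→-rule on 1]
4. ¬(q ∨ p), w1   [◇-rule on 2: fresh world w1, w0Rw1]
5. ¬q, w1   [¬∨-rule on 4]
6. ¬p, w1   [¬∨-rule on 4]
7. ¬◇¬(q ∨ p), w2   [¬□-rule on 3: fresh world w2, w0Rw2]
8. q ∨ p, w2   [¬◇-rule on 7 via w2Rw2]
9. p, w2   [∨-rule on 8 (branches; this branch)]
Accessibility: w0Rw0, w0Rw1, w0Rw2, w1Rw1, w2Rw2
The negation has an open branch (countermodel exists).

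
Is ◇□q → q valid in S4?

Tableau for the negation ¬(◇□q → q):
1. ¬(◇□q → q), 0
2. ◇□q, 0
3. ¬q, 0
4. □q, 1
5. q, 1
Accessibility: 0R0, 0R1, 1R1
The negation has an open branch (countermodel exists).

Invalid (countermodel exists)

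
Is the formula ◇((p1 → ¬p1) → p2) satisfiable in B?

Yes, satisfiable

1. ◇((p1 → ¬p1) → p2), 0
2. (p1 → ¬p1) → p2, 1   [◇-rule on 1: fresh world 1, 0R1]
3. p2, 1   [→-rule on 2 (branches; this branch)]
Accessibility: 0R0, 0R1, 1R0, 1R1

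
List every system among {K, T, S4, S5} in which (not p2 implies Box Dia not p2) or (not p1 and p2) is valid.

S5

S5-tableau for the negation not ((not p2 implies Box Dia not p2) or (not p1 and p2)):
1. not ((not p2 implies Box Dia not p2) or (not p1 and p2)), 0
2. not (not p2 implies Box Dia not p2), 0   [neg-or-rule on 1]
3. not (not p1 and p2), 0   [neg-or-rule on 1]
4. not p2, 0   [neg-implies-rule on 2]
5. not Box Dia not p2, 0   [neg-implies-rule on 2]
6. not Dia not p2, 1   [neg-Box-rule on 5: fresh world 1, 0R1]
7. p2, 0   [neg-Dia-rule on 6 via 1R0]
Accessibility: 0R0, 0R1, 1R0, 1R1
Branch closes: p2 and not p2 both at 0.
Every branch closes (one shown): valid in S5.
S4-tableau for the negation not ((not p2 implies Box Dia not p2) or (not p1 and p2)):
1. not ((not p2 implies Box Dia not p2) or (not p1 and p2)), 0
2. not (not p2 implies Box Dia not p2), 0   [neg-or-rule on 1]
3. not (not p1 and p2), 0   [neg-or-rule on 1]
4. not p2, 0   [neg-implies-rule on 2]
5. not Box Dia not p2, 0   [neg-implies-rule on 2]
6. not Dia not p2, 1   [neg-Box-rule on 5: fresh world 1, 0R1]
7. p2, 1   [neg-Dia-rule on 6 via 1R1]
Accessibility: 0R0, 0R1, 1R1
Complete open branch: countermodel on an S4-frame, so not valid in S4, nor in K, T (the same frame is also a K-frame and a T-frame).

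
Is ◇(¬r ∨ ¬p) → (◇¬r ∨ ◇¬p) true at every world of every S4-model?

Tableau for the negation ¬(◇(¬r ∨ ¬p) → (◇¬r ∨ ◇¬p)):
1. ¬(◇(¬r ∨ ¬p) → (◇¬r ∨ ◇¬p)), u
2. ◇(¬r ∨ ¬p), u
3. ¬(◇¬r ∨ ◇¬p), u
4. ¬◇¬r, u
5. ¬◇¬p, u
6. r, u
7. p, u
8. ¬r ∨ ¬p, v
9. r, v
10. p, v
11. ¬p, v
Accessibility: uRu, uRv, vRv
Branch closes: p and ¬p both at v.
Every branch of the negation's tableau closes; the branch above is one of them.

Valid in S4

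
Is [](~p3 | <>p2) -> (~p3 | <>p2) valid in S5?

Valid in S5

Tableau for the negation ~([](~p3 | <>p2) -> (~p3 | <>p2)):
1. ~([](~p3 | <>p2) -> (~p3 | <>p2)), w0
2. [](~p3 | <>p2), w0
3. ~(~p3 | <>p2), w0
4. p3, w0
5. ~<>p2, w0
6. ~p3 | <>p2, w0
7. ~p2, w0
8. <>p2, w0
9. p2, w1
10. ~p3 | <>p2, w1
11. ~p2, w1
Accessibility: w0Rw0, w0Rw1, w1Rw0, w1Rw1
Branch closes: p2 and ~p2 both at w1.
Every branch of the negation's tableau closes; the branch above is one of them.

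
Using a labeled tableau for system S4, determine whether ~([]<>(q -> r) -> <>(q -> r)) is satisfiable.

Unsatisfiable

1. ~([]<>(q -> r) -> <>(q -> r)), u
2. []<>(q -> r), u
3. ~<>(q -> r), u
4. <>(q -> r), u
5. ~(q -> r), u
6. q, u
7. ~r, u
8. q -> r, v
9. <>(q -> r), v
10. ~(q -> r), v
11. q, v
12. ~r, v
13. r, v
Accessibility: uRu, uRv, vRv
Branch closes: r and ~r both at v.
All branches of the tableau close; one closing branch shown above.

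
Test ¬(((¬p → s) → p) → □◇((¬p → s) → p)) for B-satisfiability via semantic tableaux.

1. ¬(((¬p → s) → p) → □◇((¬p → s) → p)), 0
2. (¬p → s) → p, 0
3. ¬□◇((¬p → s) → p), 0
4. ¬(¬p → s), 0
5. ¬p, 0
6. ¬s, 0
7. ¬◇((¬p → s) → p), 1
8. ¬((¬p → s) → p), 0
9. ¬p → s, 0
10. ¬((¬p → s) → p), 1
11. ¬p → s, 1
12. ¬p, 1
13. s, 0
Accessibility: 0R0, 0R1, 1R0, 1R1
Branch closes: s and ¬s both at 0.
All branches of the tableau close; one closing branch shown above.

Unsatisfiable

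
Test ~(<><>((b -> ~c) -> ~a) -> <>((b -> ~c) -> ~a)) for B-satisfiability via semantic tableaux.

Satisfiable (open branch found)

1. ~(<><>((b -> ~c) -> ~a) -> <>((b -> ~c) -> ~a)), u
2. <><>((b -> ~c) -> ~a), u
3. ~<>((b -> ~c) -> ~a), u
4. ~((b -> ~c) -> ~a), u
5. b -> ~c, u
6. a, u
7. ~c, u
8. <>((b -> ~c) -> ~a), v
9. ~((b -> ~c) -> ~a), v
10. b -> ~c, v
11. a, v
12. ~c, v
13. (b -> ~c) -> ~a, w
14. ~a, w
Accessibility: uRu, uRv, vRu, vRv, vRw, wRv, wRw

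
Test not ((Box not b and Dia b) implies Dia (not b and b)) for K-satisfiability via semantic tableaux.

1. not ((Box not b and Dia b) implies Dia (not b and b)), 0
2. Box not b and Dia b, 0
3. not Dia (not b and b), 0
4. Box not b, 0
5. Dia b, 0
6. b, 1
7. not (not b and b), 1
8. not b, 1
Accessibility: 0R1
Branch closes: b and not b both at 1.
All branches of the tableau close; one closing branch shown above.

Unsatisfiable (every branch closes)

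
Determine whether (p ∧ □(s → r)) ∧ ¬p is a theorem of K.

No, not valid

Tableau for the negation ¬((p ∧ □(s → r)) ∧ ¬p):
1. ¬((p ∧ □(s → r)) ∧ ¬p), w0
2. p, w0
The negation has an open branch (countermodel exists).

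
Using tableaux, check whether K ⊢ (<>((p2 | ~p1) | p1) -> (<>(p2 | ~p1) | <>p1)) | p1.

Yes, valid

Tableau for the negation ~((<>((p2 | ~p1) | p1) -> (<>(p2 | ~p1) | <>p1)) | p1):
1. ~((<>((p2 | ~p1) | p1) -> (<>(p2 | ~p1) | <>p1)) | p1), u
2. ~(<>((p2 | ~p1) | p1) -> (<>(p2 | ~p1) | <>p1)), u
3. ~p1, u
4. <>((p2 | ~p1) | p1), u
5. ~(<>(p2 | ~p1) | <>p1), u
6. ~<>(p2 | ~p1), u
7. ~<>p1, u
8. (p2 | ~p1) | p1, v
9. ~(p2 | ~p1), v
10. ~p2, v
11. p1, v
12. ~p1, v
Accessibility: uRv
Branch closes: p1 and ~p1 both at v.
Every branch of the negation's tableau closes; the branch above is one of them.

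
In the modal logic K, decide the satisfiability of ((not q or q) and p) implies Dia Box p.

Satisfiable (open branch found)

1. ((not q or q) and p) implies Dia Box p, w0
2. Dia Box p, w0   [implies-rule on 1 (branches; this branch)]
3. Box p, w1   [Dia-rule on 2: fresh world w1, w0Rw1]
Accessibility: w0Rw1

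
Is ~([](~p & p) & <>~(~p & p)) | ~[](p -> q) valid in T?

Tableau for the negation ~(~([](~p & p) & <>~(~p & p)) | ~[](p -> q)):
1. ~(~([](~p & p) & <>~(~p & p)) | ~[](p -> q)), 0
2. [](~p & p) & <>~(~p & p), 0
3. [](p -> q), 0
4. [](~p & p), 0
5. <>~(~p & p), 0
6. p -> q, 0
7. ~p & p, 0
8. ~p, 0
9. p, 0
Accessibility: 0R0
Branch closes: p and ~p both at 0.
All branches of the negation close; one closing branch shown above.

Valid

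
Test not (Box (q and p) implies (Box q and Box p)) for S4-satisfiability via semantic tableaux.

Unsatisfiable (every branch closes)

1. not (Box (q and p) implies (Box q and Box p)), 0
2. Box (q and p), 0
3. not (Box q and Box p), 0
4. q and p, 0
5. q, 0
6. p, 0
7. not Box p, 0
8. not p, 1
9. q and p, 1
10. q, 1
11. p, 1
Accessibility: 0R0, 0R1, 1R1
Branch closes: p and not p both at 1.
(One branch shown.) All branches close.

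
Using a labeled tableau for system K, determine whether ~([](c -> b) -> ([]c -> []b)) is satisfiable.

1. ~([](c -> b) -> ([]c -> []b)), 0
2. [](c -> b), 0
3. ~([]c -> []b), 0
4. []c, 0
5. ~[]b, 0
6. ~b, 1
7. c -> b, 1
8. c, 1
9. b, 1
Accessibility: 0R1
Branch closes: b and ~b both at 1.
All branches of the tableau close; one closing branch shown above.

No, unsatisfiable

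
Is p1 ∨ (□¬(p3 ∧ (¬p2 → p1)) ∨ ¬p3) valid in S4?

Invalid (countermodel exists)

Tableau for the negation ¬(p1 ∨ (□¬(p3 ∧ (¬p2 → p1)) ∨ ¬p3)):
1. ¬(p1 ∨ (□¬(p3 ∧ (¬p2 → p1)) ∨ ¬p3)), w0
2. ¬p1, w0
3. ¬(□¬(p3 ∧ (¬p2 → p1)) ∨ ¬p3), w0
4. ¬□¬(p3 ∧ (¬p2 → p1)), w0
5. p3, w0
6. p3 ∧ (¬p2 → p1), w1
7. p3, w1
8. ¬p2 → p1, w1
9. p1, w1
Accessibility: w0Rw0, w0Rw1, w1Rw1
The negation has an open branch (countermodel exists).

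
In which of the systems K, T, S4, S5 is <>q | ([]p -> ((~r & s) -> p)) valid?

T, S4, S5

K-tableau for the negation ~(<>q | ([]p -> ((~r & s) -> p))):
1. ~(<>q | ([]p -> ((~r & s) -> p))), u
2. ~<>q, u   [~|-rule on 1]
3. ~([]p -> ((~r & s) -> p)), u   [~|-rule on 1]
4. []p, u   [~->-rule on 3]
5. ~((~r & s) -> p), u   [~->-rule on 3]
6. ~r & s, u   [~->-rule on 5]
7. ~p, u   [~->-rule on 5]
8. ~r, u   [&-rule on 6]
9. s, u   [&-rule on 6]
Complete open branch: countermodel on a K-frame, so not valid in K.
T-tableau for the negation ~(<>q | ([]p -> ((~r & s) -> p))):
1. ~(<>q | ([]p -> ((~r & s) -> p))), u
2. ~<>q, u   [~|-rule on 1]
3. ~([]p -> ((~r & s) -> p)), u   [~|-rule on 1]
4. []p, u   [~->-rule on 3]
5. ~((~r & s) -> p), u   [~->-rule on 3]
6. ~r & s, u   [~->-rule on 5]
7. ~p, u   [~->-rule on 5]
8. ~r, u   [&-rule on 6]
9. s, u   [&-rule on 6]
10. ~q, u   [~<>-rule on 2 via uRu]
11. p, u   [[]-rule on 4 via uRu]
Accessibility: uRu
Branch closes: p and ~p both at u.
Every branch closes (one shown): valid in T, hence also in S4, S5 (every theorem of T is a theorem of S4 and S5).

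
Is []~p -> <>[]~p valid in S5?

Valid in S5

Tableau for the negation ~([]~p -> <>[]~p):
1. ~([]~p -> <>[]~p), u
2. []~p, u   [~->-rule on 1]
3. ~<>[]~p, u   [~->-rule on 1]
4. ~p, u   [[]-rule on 2 via uRu]
5. ~[]~p, u   [~<>-rule on 3 via uRu]
6. p, v   [~[]-rule on 5: fresh world v, uRv]
7. ~p, v   [[]-rule on 2 via uRv]
Accessibility: uRu, uRv, vRu, vRv
Branch closes: p and ~p both at v.
Every branch of the negation's tableau closes; the branch above is one of them.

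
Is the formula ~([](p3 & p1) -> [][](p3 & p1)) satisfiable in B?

1. ~([](p3 & p1) -> [][](p3 & p1)), w0
2. [](p3 & p1), w0
3. ~[][](p3 & p1), w0
4. p3 & p1, w0
5. p3, w0
6. p1, w0
7. ~[](p3 & p1), w1
8. p3 & p1, w1
9. p3, w1
10. p1, w1
11. ~(p3 & p1), w2
12. ~p1, w2
Accessibility: w0Rw0, w0Rw1, w1Rw0, w1Rw1, w1Rw2, w2Rw1, w2Rw2

Satisfiable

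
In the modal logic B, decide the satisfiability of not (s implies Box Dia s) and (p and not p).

1. not (s implies Box Dia s) and (p and not p), 0
2. not (s implies Box Dia s), 0
3. p and not p, 0
4. s, 0
5. not Box Dia s, 0
6. p, 0
7. not p, 0
Accessibility: 0R0
Branch closes: p and not p both at 0.
(One branch shown.) All branches close.

No, unsatisfiable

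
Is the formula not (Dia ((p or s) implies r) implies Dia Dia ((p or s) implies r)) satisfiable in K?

1. not (Dia ((p or s) implies r) implies Dia Dia ((p or s) implies r)), 0
2. Dia ((p or s) implies r), 0   [neg-implies-rule on 1]
3. not Dia Dia ((p or s) implies r), 0   [neg-implies-rule on 1]
4. (p or s) implies r, 1   [Dia-rule on 2: fresh world 1, 0R1]
5. not Dia ((p or s) implies r), 1   [neg-Dia-rule on 3 via 0R1]
6. r, 1   [implies-rule on 4 (branches; this branch)]
Accessibility: 0R1

Satisfiable (open branch found)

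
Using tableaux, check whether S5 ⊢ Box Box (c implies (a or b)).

Invalid (countermodel exists)

Tableau for the negation not Box Box (c implies (a or b)):
1. not Box Box (c implies (a or b)), w0
2. not Box (c implies (a or b)), w1
3. not (c implies (a or b)), w2
4. c, w2
5. not (a or b), w2
6. not a, w2
7. not b, w2
Accessibility: w0Rw0, w0Rw1, w0Rw2, w1Rw0, w1Rw1, w1Rw2, w2Rw0, w2Rw1, w2Rw2
The negation has an open branch (countermodel exists).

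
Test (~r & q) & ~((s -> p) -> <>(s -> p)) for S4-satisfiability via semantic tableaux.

1. (~r & q) & ~((s -> p) -> <>(s -> p)), 0
2. ~r & q, 0
3. ~((s -> p) -> <>(s -> p)), 0
4. ~r, 0
5. q, 0
6. s -> p, 0
7. ~<>(s -> p), 0
8. ~(s -> p), 0
9. s, 0
10. ~p, 0
11. p, 0
Accessibility: 0R0
Branch closes: p and ~p both at 0.
All branches of the tableau close; one closing branch shown above.

Unsatisfiable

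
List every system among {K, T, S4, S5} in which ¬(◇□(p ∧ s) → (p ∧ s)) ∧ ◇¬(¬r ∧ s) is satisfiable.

S5-tableau for the formula:
1. ¬(◇□(p ∧ s) → (p ∧ s)) ∧ ◇¬(¬r ∧ s), u
2. ¬(◇□(p ∧ s) → (p ∧ s)), u
3. ◇¬(¬r ∧ s), u
4. ◇□(p ∧ s), u
5. ¬(p ∧ s), u
6. ¬s, u
7. ¬(¬r ∧ s), v
8. ¬s, v
9. □(p ∧ s), w
10. p ∧ s, u
11. p, u
12. s, u
Accessibility: uRu, uRv, uRw, vRu, vRv, vRw, wRu, wRv, wRw
Branch closes: s and ¬s both at u.
Every branch closes (one shown): unsatisfiable in S5.
S4-tableau for the formula:
1. ¬(◇□(p ∧ s) → (p ∧ s)) ∧ ◇¬(¬r ∧ s), u
2. ¬(◇□(p ∧ s) → (p ∧ s)), u
3. ◇¬(¬r ∧ s), u
4. ◇□(p ∧ s), u
5. ¬(p ∧ s), u
6. ¬s, u
7. ¬(¬r ∧ s), v
8. ¬s, v
9. □(p ∧ s), w
10. p ∧ s, w
11. p, w
12. s, w
Accessibility: uRu, uRv, uRw, vRv, wRw
Complete open branch: satisfiable in S4, hence also in K, T (this S4-model is also a K-model and a T-model).

K, T, S4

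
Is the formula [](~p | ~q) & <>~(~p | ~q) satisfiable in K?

1. [](~p | ~q) & <>~(~p | ~q), 0
2. [](~p | ~q), 0   [&-rule on 1]
3. <>~(~p | ~q), 0   [&-rule on 1]
4. ~(~p | ~q), 1   [<>-rule on 3: fresh world 1, 0R1]
5. p, 1   [~|-rule on 4]
6. q, 1   [~|-rule on 4]
7. ~p | ~q, 1   [[]-rule on 2 via 0R1]
8. ~q, 1   [|-rule on 7 (branches; this branch)]
Accessibility: 0R1
Branch closes: q and ~q both at 1.
Every branch closes; the branch above is one of them.

No, unsatisfiable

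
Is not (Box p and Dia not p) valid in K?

Tableau for the negation Box p and Dia not p:
1. Box p and Dia not p, 0
2. Box p, 0   [and-rule on 1]
3. Dia not p, 0   [and-rule on 1]
4. not p, 1   [Dia-rule on 3: fresh world 1, 0R1]
5. p, 1   [Box-rule on 2 via 0R1]
Accessibility: 0R1
Branch closes: p and not p both at 1.
All branches of the negation close; one closing branch shown above.

Valid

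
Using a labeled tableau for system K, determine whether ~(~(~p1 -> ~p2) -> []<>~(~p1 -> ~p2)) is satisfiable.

1. ~(~(~p1 -> ~p2) -> []<>~(~p1 -> ~p2)), u
2. ~(~p1 -> ~p2), u   [~->-rule on 1]
3. ~[]<>~(~p1 -> ~p2), u   [~->-rule on 1]
4. ~p1, u   [~->-rule on 2]
5. p2, u   [~->-rule on 2]
6. ~<>~(~p1 -> ~p2), v   [~[]-rule on 3: fresh world v, uRv]
Accessibility: uRv

Satisfiable (open branch found)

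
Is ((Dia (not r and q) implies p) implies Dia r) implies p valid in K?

Tableau for the negation not (((Dia (not r and q) implies p) implies Dia r) implies p):
1. not (((Dia (not r and q) implies p) implies Dia r) implies p), w0
2. (Dia (not r and q) implies p) implies Dia r, w0
3. not p, w0
4. Dia r, w0
5. r, w1
Accessibility: w0Rw1
The negation has an open branch (countermodel exists).

Invalid (countermodel exists)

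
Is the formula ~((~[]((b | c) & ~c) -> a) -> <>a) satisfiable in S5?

1. ~((~[]((b | c) & ~c) -> a) -> <>a), w0
2. ~[]((b | c) & ~c) -> a, w0
3. ~<>a, w0
4. ~a, w0
5. []((b | c) & ~c), w0
6. (b | c) & ~c, w0
7. b | c, w0
8. ~c, w0
9. b, w0
Accessibility: w0Rw0

Satisfiable (open branch found)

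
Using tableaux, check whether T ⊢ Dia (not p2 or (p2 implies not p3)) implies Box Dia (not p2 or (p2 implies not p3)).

Not valid

Tableau for the negation not (Dia (not p2 or (p2 implies not p3)) implies Box Dia (not p2 or (p2 implies not p3))):
1. not (Dia (not p2 or (p2 implies not p3)) implies Box Dia (not p2 or (p2 implies not p3))), 0
2. Dia (not p2 or (p2 implies not p3)), 0   [neg-implies-rule on 1]
3. not Box Dia (not p2 or (p2 implies not p3)), 0   [neg-implies-rule on 1]
4. not p2 or (p2 implies not p3), 1   [Dia-rule on 2: fresh world 1, 0R1]
5. p2 implies not p3, 1   [or-rule on 4 (branches; this branch)]
6. not p3, 1   [implies-rule on 5 (branches; this branch)]
7. not Dia (not p2 or (p2 implies not p3)), 2   [neg-Box-rule on 3: fresh world 2, 0R2]
8. not (not p2 or (p2 implies not p3)), 2   [neg-Dia-rule on 7 via 2R2]
9. p2, 2   [neg-or-rule on 8]
10. not (p2 implies not p3), 2   [neg-or-rule on 8]
11. p3, 2   [neg-implies-rule on 10]
Accessibility: 0R0, 0R1, 0R2, 1R1, 2R2
The negation has an open branch (countermodel exists).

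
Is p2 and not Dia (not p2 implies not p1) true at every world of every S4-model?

Tableau for the negation not (p2 and not Dia (not p2 implies not p1)):
1. not (p2 and not Dia (not p2 implies not p1)), u
2. Dia (not p2 implies not p1), u
3. not p2 implies not p1, v
4. not p1, v
Accessibility: uRu, uRv, vRv
The negation has an open branch (countermodel exists).

No, not valid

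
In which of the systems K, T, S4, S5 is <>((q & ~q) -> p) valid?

T, S4, S5

T-tableau for the negation ~<>((q & ~q) -> p):
1. ~<>((q & ~q) -> p), w0
2. ~((q & ~q) -> p), w0
3. q & ~q, w0
4. ~p, w0
5. q, w0
6. ~q, w0
Accessibility: w0Rw0
Branch closes: q and ~q both at w0.
Every branch closes (one shown): valid in T, hence also in S4, S5 (every theorem of T is a theorem of S4 and S5).
K-tableau for the negation ~<>((q & ~q) -> p):
1. ~<>((q & ~q) -> p), w0
Complete open branch: countermodel on a K-frame, so not valid in K.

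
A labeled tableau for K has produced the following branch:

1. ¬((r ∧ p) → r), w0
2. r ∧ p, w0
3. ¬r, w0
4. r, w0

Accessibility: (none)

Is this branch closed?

Closed

Both r and ¬r appear at w0.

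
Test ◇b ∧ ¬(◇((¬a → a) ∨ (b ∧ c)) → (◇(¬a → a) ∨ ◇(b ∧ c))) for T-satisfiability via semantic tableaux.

1. ◇b ∧ ¬(◇((¬a → a) ∨ (b ∧ c)) → (◇(¬a → a) ∨ ◇(b ∧ c))), 0
2. ◇b, 0
3. ¬(◇((¬a → a) ∨ (b ∧ c)) → (◇(¬a → a) ∨ ◇(b ∧ c))), 0
4. ◇((¬a → a) ∨ (b ∧ c)), 0
5. ¬(◇(¬a → a) ∨ ◇(b ∧ c)), 0
6. ¬◇(¬a → a), 0
7. ¬◇(b ∧ c), 0
8. ¬(¬a → a), 0
9. ¬a, 0
10. ¬(b ∧ c), 0
11. ¬c, 0
12. b, 1
13. ¬(¬a → a), 1
14. ¬a, 1
15. ¬(b ∧ c), 1
16. ¬c, 1
17. (¬a → a) ∨ (b ∧ c), 2
18. ¬(¬a → a), 2
19. ¬a, 2
20. ¬(b ∧ c), 2
21. b ∧ c, 2
22. b, 2
23. c, 2
24. ¬c, 2
Accessibility: 0R0, 0R1, 0R2, 1R1, 2R2
Branch closes: c and ¬c both at 2.
Every branch closes; the branch above is one of them.

Unsatisfiable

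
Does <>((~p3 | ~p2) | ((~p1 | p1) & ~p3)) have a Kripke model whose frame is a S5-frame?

1. <>((~p3 | ~p2) | ((~p1 | p1) & ~p3)), w0
2. (~p3 | ~p2) | ((~p1 | p1) & ~p3), w1
3. (~p1 | p1) & ~p3, w1
4. ~p1 | p1, w1
5. ~p3, w1
6. p1, w1
Accessibility: w0Rw0, w0Rw1, w1Rw0, w1Rw1

Yes, satisfiable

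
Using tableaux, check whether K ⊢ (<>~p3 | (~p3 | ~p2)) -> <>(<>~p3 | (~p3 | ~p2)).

Tableau for the negation ~((<>~p3 | (~p3 | ~p2)) -> <>(<>~p3 | (~p3 | ~p2))):
1. ~((<>~p3 | (~p3 | ~p2)) -> <>(<>~p3 | (~p3 | ~p2))), u
2. <>~p3 | (~p3 | ~p2), u   [~->-rule on 1]
3. ~<>(<>~p3 | (~p3 | ~p2)), u   [~->-rule on 1]
4. ~p3 | ~p2, u   [|-rule on 2 (branches; this branch)]
5. ~p2, u   [|-rule on 4 (branches; this branch)]
The negation has an open branch (countermodel exists).

Invalid (countermodel exists)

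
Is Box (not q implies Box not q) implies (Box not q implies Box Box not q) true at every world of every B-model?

Tableau for the negation not (Box (not q implies Box not q) implies (Box not q implies Box Box not q)):
1. not (Box (not q implies Box not q) implies (Box not q implies Box Box not q)), w0
2. Box (not q implies Box not q), w0   [neg-implies-rule on 1]
3. not (Box not q implies Box Box not q), w0   [neg-implies-rule on 1]
4. Box not q, w0   [neg-implies-rule on 3]
5. not Box Box not q, w0   [neg-implies-rule on 3]
6. not q implies Box not q, w0   [Box-rule on 2 via w0Rw0]
7. not q, w0   [Box-rule on 4 via w0Rw0]
8. not Box not q, w1   [neg-Box-rule on 5: fresh world w1, w0Rw1]
9. not q implies Box not q, w1   [Box-rule on 2 via w0Rw1]
10. not q, w1   [Box-rule on 4 via w0Rw1]
11. Box not q, w1   [implies-rule on 9 (branches; this branch)]
12. q, w2   [neg-Box-rule on 8: fresh world w2, w1Rw2]
13. not q, w2   [Box-rule on 11 via w1Rw2]
Accessibility: w0Rw0, w0Rw1, w1Rw0, w1Rw1, w1Rw2, w2Rw1, w2Rw2
Branch closes: q and not q both at w2.
All branches of the negation close; one closing branch shown above.

Valid in B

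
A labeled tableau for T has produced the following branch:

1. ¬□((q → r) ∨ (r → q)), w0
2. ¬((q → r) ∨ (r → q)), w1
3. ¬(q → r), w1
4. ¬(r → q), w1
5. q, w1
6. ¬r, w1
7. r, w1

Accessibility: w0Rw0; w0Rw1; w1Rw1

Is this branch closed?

Both r and ¬r appear at w1.

Closed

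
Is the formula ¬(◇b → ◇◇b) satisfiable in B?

1. ¬(◇b → ◇◇b), u
2. ◇b, u   [¬→-rule on 1]
3. ¬◇◇b, u   [¬→-rule on 1]
4. ¬◇b, u   [¬◇-rule on 3 via uRu]
5. ¬b, u   [¬◇-rule on 4 via uRu]
6. b, v   [◇-rule on 2: fresh world v, uRv]
7. ¬◇b, v   [¬◇-rule on 3 via uRv]
8. ¬b, v   [¬◇-rule on 4 via uRv]
Accessibility: uRu, uRv, vRu, vRv
Branch closes: b and ¬b both at v.
(One branch shown.) All branches close.

Unsatisfiable (every branch closes)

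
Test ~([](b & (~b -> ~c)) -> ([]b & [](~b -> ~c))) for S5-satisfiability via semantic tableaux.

Unsatisfiable

1. ~([](b & (~b -> ~c)) -> ([]b & [](~b -> ~c))), w0
2. [](b & (~b -> ~c)), w0
3. ~([]b & [](~b -> ~c)), w0
4. b & (~b -> ~c), w0
5. b, w0
6. ~b -> ~c, w0
7. ~[](~b -> ~c), w0
8. ~c, w0
9. ~(~b -> ~c), w1
10. ~b, w1
11. c, w1
12. b & (~b -> ~c), w1
13. b, w1
14. ~b -> ~c, w1
Accessibility: w0Rw0, w0Rw1, w1Rw0, w1Rw1
Branch closes: b and ~b both at w1.
All branches of the tableau close; one closing branch shown above.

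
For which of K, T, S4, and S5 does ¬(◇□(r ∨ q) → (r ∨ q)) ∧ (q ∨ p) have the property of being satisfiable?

S5-tableau for the formula:
1. ¬(◇□(r ∨ q) → (r ∨ q)) ∧ (q ∨ p), w0
2. ¬(◇□(r ∨ q) → (r ∨ q)), w0
3. q ∨ p, w0
4. ◇□(r ∨ q), w0
5. ¬(r ∨ q), w0
6. ¬r, w0
7. ¬q, w0
8. p, w0
9. □(r ∨ q), w1
10. r ∨ q, w0
11. r ∨ q, w1
12. q, w0
Accessibility: w0Rw0, w0Rw1, w1Rw0, w1Rw1
Branch closes: q and ¬q both at w0.
Every branch closes (one shown): unsatisfiable in S5.
S4-tableau for the formula:
1. ¬(◇□(r ∨ q) → (r ∨ q)) ∧ (q ∨ p), w0
2. ¬(◇□(r ∨ q) → (r ∨ q)), w0
3. q ∨ p, w0
4. ◇□(r ∨ q), w0
5. ¬(r ∨ q), w0
6. ¬r, w0
7. ¬q, w0
8. p, w0
9. □(r ∨ q), w1
10. r ∨ q, w1
11. q, w1
Accessibility: w0Rw0, w0Rw1, w1Rw1
Complete open branch: satisfiable in S4, hence also in K, T (this S4-model is also a K-model and a T-model).

K, T, S4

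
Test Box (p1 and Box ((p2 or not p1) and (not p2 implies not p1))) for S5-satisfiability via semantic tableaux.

Yes, satisfiable

1. Box (p1 and Box ((p2 or not p1) and (not p2 implies not p1))), 0
2. p1 and Box ((p2 or not p1) and (not p2 implies not p1)), 0   [Box-rule on 1 via 0R0]
3. p1, 0   [and-rule on 2]
4. Box ((p2 or not p1) and (not p2 implies not p1)), 0   [and-rule on 2]
5. (p2 or not p1) and (not p2 implies not p1), 0   [Box-rule on 4 via 0R0]
6. p2 or not p1, 0   [and-rule on 5]
7. not p2 implies not p1, 0   [and-rule on 5]
8. p2, 0   [or-rule on 6 (branches; this branch)]
Accessibility: 0R0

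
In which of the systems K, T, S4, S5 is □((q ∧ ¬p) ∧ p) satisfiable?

T-tableau for the formula:
1. □((q ∧ ¬p) ∧ p), w0
2. (q ∧ ¬p) ∧ p, w0
3. q ∧ ¬p, w0
4. p, w0
5. q, w0
6. ¬p, w0
Accessibility: w0Rw0
Branch closes: p and ¬p both at w0.
Every branch closes (one shown): unsatisfiable in T, hence also in S4, S5 (every S4/S5-frame is a T-frame).
K-tableau for the formula:
1. □((q ∧ ¬p) ∧ p), w0
Complete open branch: satisfiable in K.

K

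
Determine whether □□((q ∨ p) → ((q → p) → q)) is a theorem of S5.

Tableau for the negation ¬□□((q ∨ p) → ((q → p) → q)):
1. ¬□□((q ∨ p) → ((q → p) → q)), u
2. ¬□((q ∨ p) → ((q → p) → q)), v
3. ¬((q ∨ p) → ((q → p) → q)), w
4. q ∨ p, w
5. ¬((q → p) → q), w
6. q → p, w
7. ¬q, w
8. p, w
Accessibility: uRu, uRv, uRw, vRu, vRv, vRw, wRu, wRv, wRw
The negation has an open branch (countermodel exists).

Not valid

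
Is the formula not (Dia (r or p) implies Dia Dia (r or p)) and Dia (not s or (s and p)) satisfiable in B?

1. not (Dia (r or p) implies Dia Dia (r or p)) and Dia (not s or (s and p)), w0
2. not (Dia (r or p) implies Dia Dia (r or p)), w0   [and-rule on 1]
3. Dia (not s or (s and p)), w0   [and-rule on 1]
4. Dia (r or p), w0   [neg-implies-rule on 2]
5. not Dia Dia (r or p), w0   [neg-implies-rule on 2]
6. not Dia (r or p), w0   [neg-Dia-rule on 5 via w0Rw0]
7. not (r or p), w0   [neg-Dia-rule on 6 via w0Rw0]
8. not r, w0   [neg-or-rule on 7]
9. not p, w0   [neg-or-rule on 7]
10. not s or (s and p), w1   [Dia-rule on 3: fresh world w1, w0Rw1]
11. not Dia (r or p), w1   [neg-Dia-rule on 5 via w0Rw1]
12. not (r or p), w1   [neg-Dia-rule on 6 via w0Rw1]
13. not r, w1   [neg-or-rule on 12]
14. not p, w1   [neg-or-rule on 12]
15. not s, w1   [or-rule on 10 (branches; this branch)]
16. r or p, w2   [Dia-rule on 4: fresh world w2, w0Rw2]
17. not Dia (r or p), w2   [neg-Dia-rule on 5 via w0Rw2]
18. not (r or p), w2   [neg-Dia-rule on 6 via w0Rw2]
19. not r, w2   [neg-or-rule on 18]
20. not p, w2   [neg-or-rule on 18]
21. p, w2   [or-rule on 16 (branches; this branch)]
Accessibility: w0Rw0, w0Rw1, w0Rw2, w1Rw0, w1Rw1, w2Rw0, w2Rw2
Branch closes: p and not p both at w2.
(One branch shown.) All branches close.

Unsatisfiable (every branch closes)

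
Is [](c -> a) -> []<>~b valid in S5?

Not valid

Tableau for the negation ~([](c -> a) -> []<>~b):
1. ~([](c -> a) -> []<>~b), u
2. [](c -> a), u
3. ~[]<>~b, u
4. c -> a, u
5. a, u
6. ~<>~b, v
7. c -> a, v
8. b, u
9. b, v
10. a, v
Accessibility: uRu, uRv, vRu, vRv
The negation has an open branch (countermodel exists).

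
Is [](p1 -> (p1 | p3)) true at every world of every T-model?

Valid in T

Tableau for the negation ~[](p1 -> (p1 | p3)):
1. ~[](p1 -> (p1 | p3)), w0
2. ~(p1 -> (p1 | p3)), w1
3. p1, w1
4. ~(p1 | p3), w1
5. ~p1, w1
6. ~p3, w1
Accessibility: w0Rw0, w0Rw1, w1Rw1
Branch closes: p1 and ~p1 both at w1.
Every branch of the negation's tableau closes; the branch above is one of them.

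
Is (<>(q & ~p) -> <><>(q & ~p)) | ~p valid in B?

Valid in B

Tableau for the negation ~((<>(q & ~p) -> <><>(q & ~p)) | ~p):
1. ~((<>(q & ~p) -> <><>(q & ~p)) | ~p), w0
2. ~(<>(q & ~p) -> <><>(q & ~p)), w0
3. p, w0
4. <>(q & ~p), w0
5. ~<><>(q & ~p), w0
6. ~<>(q & ~p), w0
7. ~(q & ~p), w0
8. q & ~p, w1
9. q, w1
10. ~p, w1
11. ~<>(q & ~p), w1
12. ~(q & ~p), w1
13. p, w1
Accessibility: w0Rw0, w0Rw1, w1Rw0, w1Rw1
Branch closes: p and ~p both at w1.
All branches of the negation close; one closing branch shown above.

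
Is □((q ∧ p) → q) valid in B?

Valid in B

Tableau for the negation ¬□((q ∧ p) → q):
1. ¬□((q ∧ p) → q), 0
2. ¬((q ∧ p) → q), 1   [¬□-rule on 1: fresh world 1, 0R1]
3. q ∧ p, 1   [¬→-rule on 2]
4. ¬q, 1   [¬→-rule on 2]
5. q, 1   [∧-rule on 3]
6. p, 1   [∧-rule on 3]
Accessibility: 0R0, 0R1, 1R0, 1R1
Branch closes: q and ¬q both at 1.
All branches of the negation close; one closing branch shown above.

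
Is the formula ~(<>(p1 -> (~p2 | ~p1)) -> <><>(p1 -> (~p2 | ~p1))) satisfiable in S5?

No, unsatisfiable

1. ~(<>(p1 -> (~p2 | ~p1)) -> <><>(p1 -> (~p2 | ~p1))), u
2. <>(p1 -> (~p2 | ~p1)), u   [~->-rule on 1]
3. ~<><>(p1 -> (~p2 | ~p1)), u   [~->-rule on 1]
4. ~<>(p1 -> (~p2 | ~p1)), u   [~<>-rule on 3 via uRu]
5. ~(p1 -> (~p2 | ~p1)), u   [~<>-rule on 4 via uRu]
6. p1, u   [~->-rule on 5]
7. ~(~p2 | ~p1), u   [~->-rule on 5]
8. p2, u   [~|-rule on 7]
9. p1 -> (~p2 | ~p1), v   [<>-rule on 2: fresh world v, uRv]
10. ~<>(p1 -> (~p2 | ~p1)), v   [~<>-rule on 3 via uRv]
11. ~(p1 -> (~p2 | ~p1)), v   [~<>-rule on 4 via uRv]
12. p1, v   [~->-rule on 11]
13. ~(~p2 | ~p1), v   [~->-rule on 11]
14. p2, v   [~|-rule on 13]
15. ~p2 | ~p1, v   [->-rule on 9 (branches; this branch)]
16. ~p1, v   [|-rule on 15 (branches; this branch)]
Accessibility: uRu, uRv, vRu, vRv
Branch closes: p1 and ~p1 both at v.
Every branch closes; the branch above is one of them.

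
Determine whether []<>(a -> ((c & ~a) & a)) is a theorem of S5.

Not valid

Tableau for the negation ~[]<>(a -> ((c & ~a) & a)):
1. ~[]<>(a -> ((c & ~a) & a)), 0
2. ~<>(a -> ((c & ~a) & a)), 1
3. ~(a -> ((c & ~a) & a)), 0
4. a, 0
5. ~((c & ~a) & a), 0
6. ~(a -> ((c & ~a) & a)), 1
7. a, 1
8. ~((c & ~a) & a), 1
9. ~(c & ~a), 0
10. ~(c & ~a), 1
Accessibility: 0R0, 0R1, 1R0, 1R1
The negation has an open branch (countermodel exists).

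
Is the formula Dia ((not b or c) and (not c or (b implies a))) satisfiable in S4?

1. Dia ((not b or c) and (not c or (b implies a))), 0
2. (not b or c) and (not c or (b implies a)), 1   [Dia-rule on 1: fresh world 1, 0R1]
3. not b or c, 1   [and-rule on 2]
4. not c or (b implies a), 1   [and-rule on 2]
5. c, 1   [or-rule on 3 (branches; this branch)]
6. b implies a, 1   [or-rule on 4 (branches; this branch)]
7. a, 1   [implies-rule on 6 (branches; this branch)]
Accessibility: 0R0, 0R1, 1R1

Yes, satisfiable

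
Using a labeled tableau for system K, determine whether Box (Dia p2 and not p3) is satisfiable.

Yes, satisfiable

1. Box (Dia p2 and not p3), u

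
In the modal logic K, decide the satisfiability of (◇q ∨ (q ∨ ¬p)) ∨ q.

1. (◇q ∨ (q ∨ ¬p)) ∨ q, 0
2. q, 0

Yes, satisfiable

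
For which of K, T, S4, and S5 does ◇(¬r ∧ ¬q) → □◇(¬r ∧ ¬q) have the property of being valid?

S4-tableau for the negation ¬(◇(¬r ∧ ¬q) → □◇(¬r ∧ ¬q)):
1. ¬(◇(¬r ∧ ¬q) → □◇(¬r ∧ ¬q)), w0
2. ◇(¬r ∧ ¬q), w0
3. ¬□◇(¬r ∧ ¬q), w0
4. ¬r ∧ ¬q, w1
5. ¬r, w1
6. ¬q, w1
7. ¬◇(¬r ∧ ¬q), w2
8. ¬(¬r ∧ ¬q), w2
9. q, w2
Accessibility: w0Rw0, w0Rw1, w0Rw2, w1Rw1, w2Rw2
Complete open branch: countermodel on an S4-frame, so not valid in S4, nor in K, T (the same frame is also a K-frame and a T-frame).
S5-tableau for the negation ¬(◇(¬r ∧ ¬q) → □◇(¬r ∧ ¬q)):
1. ¬(◇(¬r ∧ ¬q) → □◇(¬r ∧ ¬q)), w0
2. ◇(¬r ∧ ¬q), w0
3. ¬□◇(¬r ∧ ¬q), w0
4. ¬r ∧ ¬q, w1
5. ¬r, w1
6. ¬q, w1
7. ¬◇(¬r ∧ ¬q), w2
8. ¬(¬r ∧ ¬q), w0
9. ¬(¬r ∧ ¬q), w1
10. ¬(¬r ∧ ¬q), w2
11. q, w0
12. q, w1
Accessibility: w0Rw0, w0Rw1, w0Rw2, w1Rw0, w1Rw1, w1Rw2, w2Rw0, w2Rw1, w2Rw2
Branch closes: q and ¬q both at w1.
Every branch closes (one shown): valid in S5.

S5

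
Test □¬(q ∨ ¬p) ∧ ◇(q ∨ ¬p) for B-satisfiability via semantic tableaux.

1. □¬(q ∨ ¬p) ∧ ◇(q ∨ ¬p), 0
2. □¬(q ∨ ¬p), 0
3. ◇(q ∨ ¬p), 0
4. ¬(q ∨ ¬p), 0
5. ¬q, 0
6. p, 0
7. q ∨ ¬p, 1
8. ¬(q ∨ ¬p), 1
9. ¬q, 1
10. p, 1
11. ¬p, 1
Accessibility: 0R0, 0R1, 1R0, 1R1
Branch closes: p and ¬p both at 1.
All branches of the tableau close; one closing branch shown above.

No, unsatisfiable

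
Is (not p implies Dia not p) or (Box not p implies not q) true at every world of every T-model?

Yes, valid

Tableau for the negation not ((not p implies Dia not p) or (Box not p implies not q)):
1. not ((not p implies Dia not p) or (Box not p implies not q)), u
2. not (not p implies Dia not p), u
3. not (Box not p implies not q), u
4. not p, u
5. not Dia not p, u
6. Box not p, u
7. q, u
8. p, u
Accessibility: uRu
Branch closes: p and not p both at u.
Every branch of the negation's tableau closes; the branch above is one of them.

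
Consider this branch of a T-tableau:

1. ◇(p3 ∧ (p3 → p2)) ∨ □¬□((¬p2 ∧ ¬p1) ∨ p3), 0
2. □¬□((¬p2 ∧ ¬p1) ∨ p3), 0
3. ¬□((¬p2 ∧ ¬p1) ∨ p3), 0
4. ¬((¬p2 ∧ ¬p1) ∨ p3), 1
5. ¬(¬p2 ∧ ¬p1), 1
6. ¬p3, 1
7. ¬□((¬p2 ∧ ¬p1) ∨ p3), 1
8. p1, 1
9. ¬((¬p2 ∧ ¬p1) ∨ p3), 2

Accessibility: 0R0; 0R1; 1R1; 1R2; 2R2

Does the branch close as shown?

Open

No atom appears with both signs at the same world.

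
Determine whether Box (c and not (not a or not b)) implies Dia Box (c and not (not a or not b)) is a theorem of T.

Valid in T

Tableau for the negation not (Box (c and not (not a or not b)) implies Dia Box (c and not (not a or not b))):
1. not (Box (c and not (not a or not b)) implies Dia Box (c and not (not a or not b))), 0
2. Box (c and not (not a or not b)), 0
3. not Dia Box (c and not (not a or not b)), 0
4. c and not (not a or not b), 0
5. c, 0
6. not (not a or not b), 0
7. a, 0
8. b, 0
9. not Box (c and not (not a or not b)), 0
10. not (c and not (not a or not b)), 1
11. c and not (not a or not b), 1
12. c, 1
13. not (not a or not b), 1
14. a, 1
15. b, 1
16. not Box (c and not (not a or not b)), 1
17. not a or not b, 1
18. not b, 1
Accessibility: 0R0, 0R1, 1R1
Branch closes: b and not b both at 1.
Every branch of the negation's tableau closes; the branch above is one of them.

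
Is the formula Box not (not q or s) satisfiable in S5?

1. Box not (not q or s), w0
2. not (not q or s), w0
3. q, w0
4. not s, w0
Accessibility: w0Rw0

Satisfiable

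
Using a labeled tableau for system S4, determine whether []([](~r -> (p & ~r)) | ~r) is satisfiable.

Yes, satisfiable

1. []([](~r -> (p & ~r)) | ~r), u
2. [](~r -> (p & ~r)) | ~r, u
3. ~r, u
Accessibility: uRu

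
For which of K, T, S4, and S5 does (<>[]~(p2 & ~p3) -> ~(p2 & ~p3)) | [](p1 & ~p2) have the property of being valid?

S5-tableau for the negation ~((<>[]~(p2 & ~p3) -> ~(p2 & ~p3)) | [](p1 & ~p2)):
1. ~((<>[]~(p2 & ~p3) -> ~(p2 & ~p3)) | [](p1 & ~p2)), u
2. ~(<>[]~(p2 & ~p3) -> ~(p2 & ~p3)), u
3. ~[](p1 & ~p2), u
4. <>[]~(p2 & ~p3), u
5. p2 & ~p3, u
6. p2, u
7. ~p3, u
8. ~(p1 & ~p2), v
9. p2, v
10. []~(p2 & ~p3), w
11. ~(p2 & ~p3), u
12. ~(p2 & ~p3), v
13. ~(p2 & ~p3), w
14. p3, u
Accessibility: uRu, uRv, uRw, vRu, vRv, vRw, wRu, wRv, wRw
Branch closes: p3 and ~p3 both at u.
Every branch closes (one shown): valid in S5.
S4-tableau for the negation ~((<>[]~(p2 & ~p3) -> ~(p2 & ~p3)) | [](p1 & ~p2)):
1. ~((<>[]~(p2 & ~p3) -> ~(p2 & ~p3)) | [](p1 & ~p2)), u
2. ~(<>[]~(p2 & ~p3) -> ~(p2 & ~p3)), u
3. ~[](p1 & ~p2), u
4. <>[]~(p2 & ~p3), u
5. p2 & ~p3, u
6. p2, u
7. ~p3, u
8. ~(p1 & ~p2), v
9. p2, v
10. []~(p2 & ~p3), w
11. ~(p2 & ~p3), w
12. p3, w
Accessibility: uRu, uRv, uRw, vRv, wRw
Complete open branch: countermodel on an S4-frame, so not valid in S4, nor in K, T (the same frame is also a K-frame and a T-frame).

S5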